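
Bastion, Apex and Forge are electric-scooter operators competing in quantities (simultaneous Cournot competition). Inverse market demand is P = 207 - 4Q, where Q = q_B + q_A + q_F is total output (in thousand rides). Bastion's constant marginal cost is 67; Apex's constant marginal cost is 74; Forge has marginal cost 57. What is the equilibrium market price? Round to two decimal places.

Bastion's profit: π_B = (207 - 4Q)q_B - (67q_B). Setting ∂π_B/∂q_B = 0: 140 - 8q_B - 4(q_A + q_F) = 0.
Apex's first-order condition: 133 - 8q_A - 4(q_B + q_F) = 0.
Forge's first-order condition: 150 - 8q_F - 4(q_B + q_A) = 0.
Adding the 3 first-order conditions: 423 − 16Q = 0, so Q = 423/16.
Back-substituting: q_B = (140 − 423/4)/4 = 137/16, q_A = (133 − 423/4)/4 = 109/16, q_F = (150 − 423/4)/4 = 177/16.
Total output Q = 423/16, so price P = 207 - 4·(423/16) = 405/4.

101.25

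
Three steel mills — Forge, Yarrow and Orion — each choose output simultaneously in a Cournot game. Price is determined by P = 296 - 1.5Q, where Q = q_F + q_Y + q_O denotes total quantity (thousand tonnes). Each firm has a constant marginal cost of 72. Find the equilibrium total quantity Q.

112

A representative firm's profit is π_i = q_i(296 - 1.5Q) - 72q_i.
First-order condition (treating rivals' output as given): 224 - 3q_i - (3/2)·Σ_{j≠i} q_j = 0.
By symmetry each firm produces the same amount; substituting Σ_{j≠i} q_j = 2q_i yields q_i = 224/6 = 112/3.
Total output Q = 112/3 + 112/3 + 112/3 = 112.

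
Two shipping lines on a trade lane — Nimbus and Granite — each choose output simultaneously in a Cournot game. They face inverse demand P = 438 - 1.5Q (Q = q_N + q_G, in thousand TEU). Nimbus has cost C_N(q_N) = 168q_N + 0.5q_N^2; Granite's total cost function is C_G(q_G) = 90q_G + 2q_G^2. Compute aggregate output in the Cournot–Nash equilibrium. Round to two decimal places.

91.46

Nimbus's profit: π_N = (438 - 1.5Q)q_N - (168q_N + (1/2)q_N²). Setting ∂π_N/∂q_N = 0: 270 - 4q_N - (3/2)(q_G) = 0.
Granite's profit: π_G = (438 - 1.5Q)q_G - (90q_G + 2q_G²). Setting ∂π_G/∂q_G = 0: 348 - 7q_G - (3/2)(q_N) = 0.
So q_N = (270 - (3/2)q_G)/4 and q_G = (348 - (3/2)q_N)/7.
Substituting one into the other gives q_N = 53.1262 and q_G = 38.3301.
Total output Q = 53.1262 + 38.3301 = 91.4563.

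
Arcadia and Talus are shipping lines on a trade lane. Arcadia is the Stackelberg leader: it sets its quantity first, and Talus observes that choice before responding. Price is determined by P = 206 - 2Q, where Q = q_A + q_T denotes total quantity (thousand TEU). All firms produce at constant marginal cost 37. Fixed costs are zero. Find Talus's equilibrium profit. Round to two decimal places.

The follower Talus best-responds to any q_A: π_T = (206 - 2Q)q_T - 37q_T.
Follower FOC: 169 - 2q_A - 4q_T = 0, so q_T(q_A) = (169 - 2q_A)/4.
Arcadia substitutes q_T(q_A) into its own profit: π_A = q_A(206 - 2q_A - (169 - 2q_A)/2) - 37q_A = (243/2 - q_A)q_A - 37q_A.
Maximising: ∂π_A/∂q_A = 169/2 - 2q_A = 0, giving q_A = 169/4.
Then q_T = (169 - 2·(169/4))/4 = 169/8.
Price P = 206 - 2·(507/8) = 317/4.
Talus's profit: (317/4 - 37)·(169/8) = 892.5313.

892.53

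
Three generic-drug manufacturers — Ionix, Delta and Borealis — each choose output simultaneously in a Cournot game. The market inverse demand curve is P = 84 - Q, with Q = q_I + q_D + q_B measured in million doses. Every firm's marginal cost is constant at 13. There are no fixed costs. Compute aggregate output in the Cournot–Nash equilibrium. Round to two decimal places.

A representative firm's profit is π_i = q_i(84 - Q) - 13q_i.
First-order condition (treating rivals' output as given): 71 - 2q_i - Σ_{j≠i} q_j = 0.
By symmetry each firm produces the same amount; substituting Σ_{j≠i} q_j = 2q_i yields q_i = 71/4.
Total output Q = 71/4 + 71/4 + 71/4 = 213/4.

53.25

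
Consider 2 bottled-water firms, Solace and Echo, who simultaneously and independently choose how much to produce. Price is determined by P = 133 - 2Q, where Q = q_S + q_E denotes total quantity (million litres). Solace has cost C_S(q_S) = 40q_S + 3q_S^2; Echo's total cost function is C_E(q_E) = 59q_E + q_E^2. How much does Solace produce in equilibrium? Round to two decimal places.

7.32

Solace's profit: π_S = (133 - 2Q)q_S - (40q_S + 3q_S²). Setting ∂π_S/∂q_S = 0: 93 - 10q_S - 2(q_E) = 0.
Echo's first-order condition: 74 - 6q_E - 2(q_S) = 0.
So q_S = (93 - 2q_E)/10 and q_E = (74 - 2q_S)/6.
Substituting one into the other gives q_S = 205/28 and q_E = 277/28.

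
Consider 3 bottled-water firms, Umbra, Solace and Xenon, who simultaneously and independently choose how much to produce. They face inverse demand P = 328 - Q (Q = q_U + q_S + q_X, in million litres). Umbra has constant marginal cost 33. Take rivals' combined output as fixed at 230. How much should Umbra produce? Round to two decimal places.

With rivals' combined output fixed at 230, Umbra's profit is π_U = (328 - 230 - q_U)q_U - (33q_U) = (98 - q_U)q_U - (33q_U).
∂π_U/∂q_U = 65 - 2q_U = 0, so q_U = 65/2.

32.50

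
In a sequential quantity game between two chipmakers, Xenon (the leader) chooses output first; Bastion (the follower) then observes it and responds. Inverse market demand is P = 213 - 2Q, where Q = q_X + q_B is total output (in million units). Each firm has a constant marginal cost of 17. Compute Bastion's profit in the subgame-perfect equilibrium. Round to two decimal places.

The follower Bastion best-responds to any q_X: π_B = (213 - 2Q)q_B - 17q_B.
Follower FOC: 196 - 2q_X - 4q_B = 0, so q_B(q_X) = (196 - 2q_X)/4.
Xenon substitutes q_B(q_X) into its own profit: π_X = q_X(213 - 2q_X - (196 - 2q_X)/2) - 17q_X = (115 - q_X)q_X - 17q_X.
Maximising: ∂π_X/∂q_X = 98 - 2q_X = 0, giving q_X = 49.
Then q_B = (196 - 2·49)/4 = 49/2.
Price P = 213 - 2·(147/2) = 66.
Bastion's profit: (66 - 17)·(49/2) = 1200.5000.

1200.50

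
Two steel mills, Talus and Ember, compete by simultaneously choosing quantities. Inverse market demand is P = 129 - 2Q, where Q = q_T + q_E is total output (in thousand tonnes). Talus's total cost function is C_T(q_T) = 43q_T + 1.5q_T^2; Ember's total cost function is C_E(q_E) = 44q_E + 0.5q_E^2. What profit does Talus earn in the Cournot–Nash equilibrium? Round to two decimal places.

246.20

Talus's profit: π_T = (129 - 2Q)q_T - (43q_T + (3/2)q_T²). Setting ∂π_T/∂q_T = 0: 86 - 7q_T - 2(q_E) = 0.
Ember's first-order condition: 85 - 5q_E - 2(q_T) = 0.
Best responses: q_T = (86 - 2q_E)/7, q_E = (85 - 2q_T)/5.
Solving the pair: q_T = 260/31, q_E = 423/31.
Price P = 129 - 2·(683/31) = 84.9355.
Talus's profit: 84.9355·(260/31) - 43·(260/31) - (3/2)(260/31)² = 246.2019.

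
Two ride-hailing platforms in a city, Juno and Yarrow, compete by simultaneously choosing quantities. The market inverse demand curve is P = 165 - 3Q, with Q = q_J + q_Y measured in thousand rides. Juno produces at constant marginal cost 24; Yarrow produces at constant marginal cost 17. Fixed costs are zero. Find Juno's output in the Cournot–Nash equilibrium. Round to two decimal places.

14.89

Juno's profit: π_J = (165 - 3Q)q_J - (24q_J). Setting ∂π_J/∂q_J = 0: 141 - 6q_J - 3(q_Y) = 0.
Yarrow's first-order condition: 148 - 6q_Y - 3(q_J) = 0.
Best responses: q_J = (141 - 3q_Y)/6, q_Y = (148 - 3q_J)/6.
Substituting one into the other gives q_J = 134/9 and q_Y = 155/9.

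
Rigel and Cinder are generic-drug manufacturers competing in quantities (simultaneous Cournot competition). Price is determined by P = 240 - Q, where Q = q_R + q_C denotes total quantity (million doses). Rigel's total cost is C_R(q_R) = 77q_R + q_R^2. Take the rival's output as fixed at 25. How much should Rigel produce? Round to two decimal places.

With the rival's output fixed at 25, Rigel's profit is π_R = (240 - 25 - q_R)q_R - (77q_R + q_R²) = (215 - q_R)q_R - (77q_R + q_R²).
∂π_R/∂q_R = 138 - 4q_R = 0, so q_R = 69/2.

34.50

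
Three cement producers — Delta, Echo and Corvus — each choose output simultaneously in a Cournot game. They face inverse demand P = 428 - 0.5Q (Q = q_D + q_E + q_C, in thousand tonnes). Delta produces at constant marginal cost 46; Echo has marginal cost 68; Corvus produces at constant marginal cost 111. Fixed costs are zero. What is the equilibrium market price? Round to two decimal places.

Delta's profit: π_D = (428 - 0.5Q)q_D - (46q_D). Setting ∂π_D/∂q_D = 0: 382 - q_D - (1/2)(q_E + q_C) = 0.
Echo's first-order condition: 360 - q_E - (1/2)(q_D + q_C) = 0.
Corvus's profit: π_C = (428 - 0.5Q)q_C - (111q_C). Setting ∂π_C/∂q_C = 0: 317 - q_C - (1/2)(q_D + q_E) = 0.
Summing all 3 equations gives 1059 − 2Q = 0, hence Q = 1059/2.
Back-substituting: q_D = (382 − 1059/4)/(1/2) = 469/2, q_E = (360 − 1059/4)/(1/2) = 381/2, q_C = (317 − 1059/4)/(1/2) = 209/2.
Total output Q = 1059/2, so price P = 428 - (1/2)·(1059/2) = 653/4.

163.25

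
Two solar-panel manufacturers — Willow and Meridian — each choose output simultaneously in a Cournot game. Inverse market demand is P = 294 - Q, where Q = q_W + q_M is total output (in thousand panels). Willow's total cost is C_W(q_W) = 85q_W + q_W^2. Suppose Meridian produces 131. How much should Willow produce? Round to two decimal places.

With the rival's output fixed at 131, Willow's profit is π_W = (294 - 131 - q_W)q_W - (85q_W + q_W²) = (163 - q_W)q_W - (85q_W + q_W²).
∂π_W/∂q_W = 78 - 4q_W = 0, so q_W = 39/2.

19.50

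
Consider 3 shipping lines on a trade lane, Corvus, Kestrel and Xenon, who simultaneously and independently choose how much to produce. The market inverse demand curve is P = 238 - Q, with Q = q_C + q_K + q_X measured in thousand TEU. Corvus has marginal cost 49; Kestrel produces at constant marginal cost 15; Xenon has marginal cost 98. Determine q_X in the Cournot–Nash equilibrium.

2

Corvus's profit: π_C = (238 - Q)q_C - (49q_C). Setting ∂π_C/∂q_C = 0: 189 - 2q_C - (q_K + q_X) = 0.
Kestrel's profit: π_K = (238 - Q)q_K - (15q_K). Setting ∂π_K/∂q_K = 0: 223 - 2q_K - (q_C + q_X) = 0.
Xenon's profit: π_X = (238 - Q)q_X - (98q_X). Setting ∂π_X/∂q_X = 0: 140 - 2q_X - (q_C + q_K) = 0.
Adding the 3 conditions: 552 − 2Q − 2Q = 0, i.e. Q = 138.
Back-substituting: q_C = (189 − 138) = 51, q_K = (223 − 138) = 85, q_X = (140 − 138) = 2.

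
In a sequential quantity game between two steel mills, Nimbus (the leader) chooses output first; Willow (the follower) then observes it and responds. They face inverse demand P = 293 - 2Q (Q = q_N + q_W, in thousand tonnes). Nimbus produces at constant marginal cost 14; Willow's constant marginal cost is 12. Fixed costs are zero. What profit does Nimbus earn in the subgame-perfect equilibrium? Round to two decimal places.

The follower Willow best-responds to any q_N: π_W = (293 - 2Q)q_W - 12q_W.
Setting the follower's marginal profit to zero, 281 - 2q_N - 4q_W = 0, i.e. q_W = (281 - 2q_N)/4.
Nimbus substitutes q_W(q_N) into its own profit: π_N = q_N(293 - 2q_N - (281 - 2q_N)/2) - 14q_N = (305/2 - q_N)q_N - 14q_N.
Maximising: ∂π_N/∂q_N = 277/2 - 2q_N = 0, giving q_N = 277/4.
Then q_W = (281 - 2·(277/4))/4 = 285/8.
Price P = 293 - 2·(839/8) = 333/4.
Nimbus's profit: (333/4 - 14)·(277/4) = 4795.5625.

4795.56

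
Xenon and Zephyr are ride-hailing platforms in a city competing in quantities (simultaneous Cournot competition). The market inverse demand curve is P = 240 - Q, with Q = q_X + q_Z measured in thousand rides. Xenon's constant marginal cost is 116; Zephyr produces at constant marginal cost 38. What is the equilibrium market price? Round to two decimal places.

Xenon's profit: π_X = (240 - Q)q_X - (116q_X). Setting ∂π_X/∂q_X = 0: 124 - 2q_X - (q_Z) = 0.
Zephyr's profit: π_Z = (240 - Q)q_Z - (38q_Z). Setting ∂π_Z/∂q_Z = 0: 202 - 2q_Z - (q_X) = 0.
Rearranging gives the reaction functions q_X = (124 - q_Z)/2 and q_Z = (202 - q_X)/2.
Solving the pair: q_X = 46/3, q_Z = 280/3.
Total output Q = 326/3, so price P = 240 - 326/3 = 394/3.

131.33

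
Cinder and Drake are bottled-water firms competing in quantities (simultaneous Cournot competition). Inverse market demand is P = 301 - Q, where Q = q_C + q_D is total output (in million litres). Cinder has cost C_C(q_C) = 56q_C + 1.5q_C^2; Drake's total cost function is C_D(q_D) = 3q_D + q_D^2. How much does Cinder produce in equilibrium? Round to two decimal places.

Cinder's profit: π_C = (301 - Q)q_C - (56q_C + (3/2)q_C²). Setting ∂π_C/∂q_C = 0: 245 - 5q_C - (q_D) = 0.
Drake's profit: π_D = (301 - Q)q_D - (3q_D + q_D²). Setting ∂π_D/∂q_D = 0: 298 - 4q_D - (q_C) = 0.
So q_C = (245 - q_D)/5 and q_D = (298 - q_C)/4.
Solving the pair: q_C = 682/19, q_D = 1245/19.

35.89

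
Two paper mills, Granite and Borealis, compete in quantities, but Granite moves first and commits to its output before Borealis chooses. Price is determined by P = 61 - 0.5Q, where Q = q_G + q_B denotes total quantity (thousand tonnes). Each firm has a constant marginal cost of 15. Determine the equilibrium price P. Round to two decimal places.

Solve by backward induction. Given q_G, the follower Borealis maximises π_B = (61 - (1/2)q_G - (1/2)q_B)q_B - 15q_B.
Follower FOC: 46 - (1/2)q_G - q_B = 0, so q_B(q_G) = (46 - (1/2)q_G).
Granite substitutes q_B(q_G) into its own profit: π_G = q_G(61 - (1/2)q_G - (46 - (1/2)q_G)/2) - 15q_G = (38 - (1/4)q_G)q_G - 15q_G.
Maximising: ∂π_G/∂q_G = 23 - (1/2)q_G = 0, giving q_G = 46.
Then q_B = (46 - (1/2)·46) = 23.
Total output Q = 69, so price P = 61 - (1/2)·69 = 53/2.

26.50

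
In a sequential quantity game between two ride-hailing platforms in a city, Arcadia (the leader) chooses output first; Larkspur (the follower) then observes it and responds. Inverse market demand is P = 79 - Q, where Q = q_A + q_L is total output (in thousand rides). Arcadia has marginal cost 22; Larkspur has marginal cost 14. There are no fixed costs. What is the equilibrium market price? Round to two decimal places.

The follower Larkspur best-responds to any q_A: π_L = (79 - Q)q_L - 14q_L.
Follower FOC: 65 - q_A - 2q_L = 0, so q_L(q_A) = (65 - q_A)/2.
The leader anticipates this reaction. Substituting into P = 79 - Q gives P = 93/2 - (1/2)q_A, so π_A = (93/2 - (1/2)q_A)q_A - 22q_A.
The leader's first-order condition 49/2 - q_A = 0 yields q_A = 49/2.
Then q_L = (65 - 49/2)/2 = 81/4.
Total output Q = 179/4, so price P = 79 - 179/4 = 137/4.

34.25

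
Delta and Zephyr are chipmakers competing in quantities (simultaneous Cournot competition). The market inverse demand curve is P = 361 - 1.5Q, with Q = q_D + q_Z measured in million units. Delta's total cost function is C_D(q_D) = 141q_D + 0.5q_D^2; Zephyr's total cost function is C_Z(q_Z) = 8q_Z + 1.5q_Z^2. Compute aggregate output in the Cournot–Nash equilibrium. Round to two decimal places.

Delta's profit: π_D = (361 - 1.5Q)q_D - (141q_D + (1/2)q_D²). Setting ∂π_D/∂q_D = 0: 220 - 4q_D - (3/2)(q_Z) = 0.
Zephyr's first-order condition: 353 - 6q_Z - (3/2)(q_D) = 0.
Best responses: q_D = (220 - (3/2)q_Z)/4, q_Z = (353 - (3/2)q_D)/6.
Substituting one into the other gives q_D = 1054/29 and q_Z = 49.7471.
Total output Q = 1054/29 + 49.7471 = 86.0920.

86.09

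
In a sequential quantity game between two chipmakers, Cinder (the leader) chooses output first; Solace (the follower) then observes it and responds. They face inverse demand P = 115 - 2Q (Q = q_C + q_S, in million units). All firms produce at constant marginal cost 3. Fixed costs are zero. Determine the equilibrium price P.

31

Solve by backward induction. Given q_C, the follower Solace maximises π_S = (115 - 2q_C - 2q_S)q_S - 3q_S.
Follower FOC: 112 - 2q_C - 4q_S = 0, so q_S(q_C) = (112 - 2q_C)/4.
The leader anticipates this reaction. Substituting into P = 115 - 2Q gives P = 59 - q_C, so π_C = (59 - q_C)q_C - 3q_C.
Maximising: ∂π_C/∂q_C = 56 - 2q_C = 0, giving q_C = 28.
Then q_S = (112 - 2·28)/4 = 14.
Total output Q = 42, so price P = 115 - 2·42 = 31.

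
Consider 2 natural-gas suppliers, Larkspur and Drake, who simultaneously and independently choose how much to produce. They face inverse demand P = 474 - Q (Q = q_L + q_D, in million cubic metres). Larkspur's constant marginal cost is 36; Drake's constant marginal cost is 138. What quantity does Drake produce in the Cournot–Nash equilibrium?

Larkspur's profit: π_L = (474 - Q)q_L - (36q_L). Setting ∂π_L/∂q_L = 0: 438 - 2q_L - (q_D) = 0.
Drake's first-order condition: 336 - 2q_D - (q_L) = 0.
So q_L = (438 - q_D)/2 and q_D = (336 - q_L)/2.
Solving the pair: q_L = 180, q_D = 78.

78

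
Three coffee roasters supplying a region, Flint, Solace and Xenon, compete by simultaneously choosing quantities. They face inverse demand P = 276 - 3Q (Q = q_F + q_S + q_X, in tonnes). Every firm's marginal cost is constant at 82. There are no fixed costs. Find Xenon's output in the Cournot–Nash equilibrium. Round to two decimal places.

16.17

Each firm earns π_i = (276 - 3Q)q_i - 82q_i.
First-order condition (treating rivals' output as given): 194 - 6q_i - 3·Σ_{j≠i} q_j = 0.
By symmetry each firm produces the same amount; substituting Σ_{j≠i} q_j = 2q_i yields q_i = 194/12 = 97/6.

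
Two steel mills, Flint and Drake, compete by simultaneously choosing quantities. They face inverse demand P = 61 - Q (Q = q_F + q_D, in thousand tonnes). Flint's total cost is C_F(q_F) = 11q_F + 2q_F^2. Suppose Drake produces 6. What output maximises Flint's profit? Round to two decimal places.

With the rival's output fixed at 6, Flint's profit is π_F = (61 - 6 - q_F)q_F - (11q_F + 2q_F²) = (55 - q_F)q_F - (11q_F + 2q_F²).
∂π_F/∂q_F = 44 - 6q_F = 0, so q_F = 22/3.

7.33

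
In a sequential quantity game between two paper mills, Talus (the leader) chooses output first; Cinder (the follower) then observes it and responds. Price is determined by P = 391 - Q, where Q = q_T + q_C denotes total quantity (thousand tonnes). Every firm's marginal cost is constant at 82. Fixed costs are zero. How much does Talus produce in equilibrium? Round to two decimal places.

154.50

The follower Cinder best-responds to any q_T: π_C = (391 - Q)q_C - 82q_C.
Follower FOC: 309 - q_T - 2q_C = 0, so q_C(q_T) = (309 - q_T)/2.
Talus substitutes q_C(q_T) into its own profit: π_T = q_T(391 - q_T - (309 - q_T)/2) - 82q_T = (473/2 - (1/2)q_T)q_T - 82q_T.
Maximising: ∂π_T/∂q_T = 309/2 - q_T = 0, giving q_T = 309/2.
Then q_C = (309 - 309/2)/2 = 309/4.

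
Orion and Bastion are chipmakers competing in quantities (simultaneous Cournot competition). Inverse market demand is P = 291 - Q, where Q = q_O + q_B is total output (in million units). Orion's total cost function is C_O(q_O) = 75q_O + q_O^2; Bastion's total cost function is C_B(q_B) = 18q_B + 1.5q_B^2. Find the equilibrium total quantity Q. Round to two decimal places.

88.58

Orion's profit: π_O = (291 - Q)q_O - (75q_O + q_O²). Setting ∂π_O/∂q_O = 0: 216 - 4q_O - (q_B) = 0.
Bastion's first-order condition: 273 - 5q_B - (q_O) = 0.
So q_O = (216 - q_B)/4 and q_B = (273 - q_O)/5.
Substituting one into the other gives q_O = 807/19 and q_B = 876/19.
Total output Q = 807/19 + 876/19 = 1683/19.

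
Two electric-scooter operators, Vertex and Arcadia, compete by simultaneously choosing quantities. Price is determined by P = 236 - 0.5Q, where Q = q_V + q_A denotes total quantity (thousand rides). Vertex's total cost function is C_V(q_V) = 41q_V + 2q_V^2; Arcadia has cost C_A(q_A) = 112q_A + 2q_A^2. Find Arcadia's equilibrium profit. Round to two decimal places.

1114.20

Vertex's profit: π_V = (236 - 0.5Q)q_V - (41q_V + 2q_V²). Setting ∂π_V/∂q_V = 0: 195 - 5q_V - (1/2)(q_A) = 0.
Arcadia's profit: π_A = (236 - 0.5Q)q_A - (112q_A + 2q_A²). Setting ∂π_A/∂q_A = 0: 124 - 5q_A - (1/2)(q_V) = 0.
Best responses: q_V = (195 - (1/2)q_A)/5, q_A = (124 - (1/2)q_V)/5.
Substituting one into the other gives q_V = 332/9 and q_A = 190/9.
Price P = 236 - (1/2)·58 = 207.
Arcadia's profit: 207·(190/9) - 112·(190/9) - 2(190/9)² = 1114.1975.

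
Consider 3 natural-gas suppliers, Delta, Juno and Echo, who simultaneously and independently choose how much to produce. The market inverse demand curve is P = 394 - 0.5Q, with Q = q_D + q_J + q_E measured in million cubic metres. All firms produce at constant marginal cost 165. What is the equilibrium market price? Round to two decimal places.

Each firm earns π_i = (394 - 0.5Q)q_i - 165q_i.
First-order condition (treating rivals' output as given): 229 - q_i - (1/2)·Σ_{j≠i} q_j = 0.
With identical firms every q_j equals q_i, so Σ_{j≠i} q_j = 2q_i and 229 = 2q_i, giving q_i = 229/2.
Total output Q = 687/2, so price P = 394 - (1/2)·(687/2) = 889/4.

222.25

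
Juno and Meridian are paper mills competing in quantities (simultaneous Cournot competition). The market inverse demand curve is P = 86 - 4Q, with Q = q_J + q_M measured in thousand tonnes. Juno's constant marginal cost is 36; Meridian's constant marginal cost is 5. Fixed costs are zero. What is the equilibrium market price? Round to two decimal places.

Juno's profit: π_J = (86 - 4Q)q_J - (36q_J). Setting ∂π_J/∂q_J = 0: 50 - 8q_J - 4(q_M) = 0.
Meridian's first-order condition: 81 - 8q_M - 4(q_J) = 0.
Rearranging gives the reaction functions q_J = (50 - 4q_M)/8 and q_M = (81 - 4q_J)/8.
Substituting one into the other gives q_J = 19/12 and q_M = 28/3.
Total output Q = 131/12, so price P = 86 - 4·(131/12) = 127/3.

42.33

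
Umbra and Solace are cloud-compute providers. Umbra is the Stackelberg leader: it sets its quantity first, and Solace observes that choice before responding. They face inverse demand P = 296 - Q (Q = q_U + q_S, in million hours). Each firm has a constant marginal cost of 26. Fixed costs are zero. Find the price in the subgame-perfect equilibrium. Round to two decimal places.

93.50

The follower Solace best-responds to any q_U: π_S = (296 - Q)q_S - 26q_S.
Setting the follower's marginal profit to zero, 270 - q_U - 2q_S = 0, i.e. q_S = (270 - q_U)/2.
Umbra substitutes q_S(q_U) into its own profit: π_U = q_U(296 - q_U - (270 - q_U)/2) - 26q_U = (161 - (1/2)q_U)q_U - 26q_U.
Leader FOC: 135 - q_U = 0, so q_U = 135.
Then q_S = (270 - 135)/2 = 135/2.
Total output Q = 405/2, so price P = 296 - 405/2 = 187/2.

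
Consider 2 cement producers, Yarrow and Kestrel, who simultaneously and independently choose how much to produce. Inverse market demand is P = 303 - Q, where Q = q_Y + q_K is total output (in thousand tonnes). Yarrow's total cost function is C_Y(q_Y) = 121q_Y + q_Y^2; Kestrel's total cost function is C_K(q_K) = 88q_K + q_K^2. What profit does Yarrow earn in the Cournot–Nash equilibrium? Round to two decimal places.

2339.28

Yarrow's profit: π_Y = (303 - Q)q_Y - (121q_Y + q_Y²). Setting ∂π_Y/∂q_Y = 0: 182 - 4q_Y - (q_K) = 0.
Kestrel's profit: π_K = (303 - Q)q_K - (88q_K + q_K²). Setting ∂π_K/∂q_K = 0: 215 - 4q_K - (q_Y) = 0.
Best responses: q_Y = (182 - q_K)/4, q_K = (215 - q_Y)/4.
Solving the pair: q_Y = 171/5, q_K = 226/5.
Price P = 303 - 397/5 = 1118/5.
Yarrow's profit: (1118/5)·(171/5) - 121·(171/5) - (171/5)² = 2339.2800.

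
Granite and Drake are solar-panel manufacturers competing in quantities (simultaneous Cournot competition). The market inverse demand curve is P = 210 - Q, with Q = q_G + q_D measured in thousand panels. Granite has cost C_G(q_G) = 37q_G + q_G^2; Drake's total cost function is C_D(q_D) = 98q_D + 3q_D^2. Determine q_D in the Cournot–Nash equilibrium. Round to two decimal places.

Granite's profit: π_G = (210 - Q)q_G - (37q_G + q_G²). Setting ∂π_G/∂q_G = 0: 173 - 4q_G - (q_D) = 0.
Drake's profit: π_D = (210 - Q)q_D - (98q_D + 3q_D²). Setting ∂π_D/∂q_D = 0: 112 - 8q_D - (q_G) = 0.
Rearranging gives the reaction functions q_G = (173 - q_D)/4 and q_D = (112 - q_G)/8.
Substituting one into the other gives q_G = 1272/31 and q_D = 275/31.

8.87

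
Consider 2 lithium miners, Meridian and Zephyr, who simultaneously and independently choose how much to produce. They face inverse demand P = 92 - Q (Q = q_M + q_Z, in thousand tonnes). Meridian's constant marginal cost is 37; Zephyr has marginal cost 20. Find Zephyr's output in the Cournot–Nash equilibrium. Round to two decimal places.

29.67

Meridian's profit: π_M = (92 - Q)q_M - (37q_M). Setting ∂π_M/∂q_M = 0: 55 - 2q_M - (q_Z) = 0.
Zephyr's first-order condition: 72 - 2q_Z - (q_M) = 0.
Rearranging gives the reaction functions q_M = (55 - q_Z)/2 and q_Z = (72 - q_M)/2.
Substituting one into the other gives q_M = 38/3 and q_Z = 89/3.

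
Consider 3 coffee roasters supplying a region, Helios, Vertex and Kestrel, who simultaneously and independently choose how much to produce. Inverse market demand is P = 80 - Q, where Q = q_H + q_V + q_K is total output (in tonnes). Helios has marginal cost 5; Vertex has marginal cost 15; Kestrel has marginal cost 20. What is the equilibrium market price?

Helios's profit: π_H = (80 - Q)q_H - (5q_H). Setting ∂π_H/∂q_H = 0: 75 - 2q_H - (q_V + q_K) = 0.
Vertex's profit: π_V = (80 - Q)q_V - (15q_V). Setting ∂π_V/∂q_V = 0: 65 - 2q_V - (q_H + q_K) = 0.
Kestrel's profit: π_K = (80 - Q)q_K - (20q_K). Setting ∂π_K/∂q_K = 0: 60 - 2q_K - (q_H + q_V) = 0.
Adding the 3 conditions: 200 − 2Q − 2Q = 0, i.e. Q = 50.
Back-substituting: q_H = (75 − 50) = 25, q_V = (65 − 50) = 15, q_K = (60 − 50) = 10.
Total output Q = 50, so price P = 80 - 50 = 30.

30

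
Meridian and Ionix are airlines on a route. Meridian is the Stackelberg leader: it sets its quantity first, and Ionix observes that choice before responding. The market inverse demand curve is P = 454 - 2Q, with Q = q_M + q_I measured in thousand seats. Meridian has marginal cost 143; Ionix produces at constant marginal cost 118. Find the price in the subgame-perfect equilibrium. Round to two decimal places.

214.50

The follower Ionix best-responds to any q_M: π_I = (454 - 2Q)q_I - 118q_I.
∂π_I/∂q_I = 336 - 2q_M - 4q_I = 0 gives the reaction function q_I = (336 - 2q_M)/4.
Meridian substitutes q_I(q_M) into its own profit: π_M = q_M(454 - 2q_M - (336 - 2q_M)/2) - 143q_M = (286 - q_M)q_M - 143q_M.
Maximising: ∂π_M/∂q_M = 143 - 2q_M = 0, giving q_M = 143/2.
Then q_I = (336 - 2·(143/2))/4 = 193/4.
Total output Q = 479/4, so price P = 454 - 2·(479/4) = 429/2.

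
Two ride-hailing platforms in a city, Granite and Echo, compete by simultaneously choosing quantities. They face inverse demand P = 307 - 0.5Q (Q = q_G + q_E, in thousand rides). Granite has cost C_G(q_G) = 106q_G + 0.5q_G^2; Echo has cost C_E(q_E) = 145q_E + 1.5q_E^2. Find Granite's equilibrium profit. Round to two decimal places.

Granite's profit: π_G = (307 - 0.5Q)q_G - (106q_G + (1/2)q_G²). Setting ∂π_G/∂q_G = 0: 201 - 2q_G - (1/2)(q_E) = 0.
Echo's profit: π_E = (307 - 0.5Q)q_E - (145q_E + (3/2)q_E²). Setting ∂π_E/∂q_E = 0: 162 - 4q_E - (1/2)(q_G) = 0.
Rearranging gives the reaction functions q_G = (201 - (1/2)q_E)/2 and q_E = (162 - (1/2)q_G)/4.
Substituting one into the other gives q_G = 93.2903 and q_E = 894/31.
Price P = 307 - (1/2)·122.1290 = 245.9355.
Granite's profit: 245.9355·93.2903 - 106·93.2903 - (1/2)·93.2903² = 8703.0843.

8703.08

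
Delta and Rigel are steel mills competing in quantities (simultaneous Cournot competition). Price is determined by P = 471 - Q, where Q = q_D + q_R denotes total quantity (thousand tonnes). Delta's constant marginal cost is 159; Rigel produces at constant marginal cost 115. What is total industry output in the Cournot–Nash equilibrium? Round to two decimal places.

222.67

Delta's profit: π_D = (471 - Q)q_D - (159q_D). Setting ∂π_D/∂q_D = 0: 312 - 2q_D - (q_R) = 0.
Rigel's profit: π_R = (471 - Q)q_R - (115q_R). Setting ∂π_R/∂q_R = 0: 356 - 2q_R - (q_D) = 0.
So q_D = (312 - q_R)/2 and q_R = (356 - q_D)/2.
Solving the pair: q_D = 268/3, q_R = 400/3.
Total output Q = 268/3 + 400/3 = 668/3.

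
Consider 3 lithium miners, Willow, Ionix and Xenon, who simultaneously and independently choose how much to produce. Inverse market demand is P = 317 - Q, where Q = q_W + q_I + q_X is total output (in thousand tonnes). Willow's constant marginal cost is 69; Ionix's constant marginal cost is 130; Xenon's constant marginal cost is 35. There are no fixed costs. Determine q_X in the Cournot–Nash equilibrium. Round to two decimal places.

102.75

Willow's profit: π_W = (317 - Q)q_W - (69q_W). Setting ∂π_W/∂q_W = 0: 248 - 2q_W - (q_I + q_X) = 0.
Ionix's profit: π_I = (317 - Q)q_I - (130q_I). Setting ∂π_I/∂q_I = 0: 187 - 2q_I - (q_W + q_X) = 0.
Xenon's first-order condition: 282 - 2q_X - (q_W + q_I) = 0.
Summing all 3 equations gives 717 − 4Q = 0, hence Q = 717/4.
Back-substituting: q_W = (248 − 717/4) = 275/4, q_I = (187 − 717/4) = 31/4, q_X = (282 − 717/4) = 411/4.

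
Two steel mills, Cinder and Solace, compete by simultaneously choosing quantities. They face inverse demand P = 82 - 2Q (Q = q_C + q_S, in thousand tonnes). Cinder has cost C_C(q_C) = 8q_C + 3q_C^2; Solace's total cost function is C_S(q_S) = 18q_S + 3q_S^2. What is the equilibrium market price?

59

Cinder's profit: π_C = (82 - 2Q)q_C - (8q_C + 3q_C²). Setting ∂π_C/∂q_C = 0: 74 - 10q_C - 2(q_S) = 0.
Solace's profit: π_S = (82 - 2Q)q_S - (18q_S + 3q_S²). Setting ∂π_S/∂q_S = 0: 64 - 10q_S - 2(q_C) = 0.
Rearranging gives the reaction functions q_C = (74 - 2q_S)/10 and q_S = (64 - 2q_C)/10.
Solving the pair: q_C = 51/8, q_S = 41/8.
Total output Q = 23/2, so price P = 82 - 2·(23/2) = 59.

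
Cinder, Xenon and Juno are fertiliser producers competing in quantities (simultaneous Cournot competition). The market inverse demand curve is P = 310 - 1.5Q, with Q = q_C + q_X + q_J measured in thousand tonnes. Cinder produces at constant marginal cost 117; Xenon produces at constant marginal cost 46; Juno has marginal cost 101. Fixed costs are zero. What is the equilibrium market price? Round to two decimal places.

143.50

Cinder's profit: π_C = (310 - 1.5Q)q_C - (117q_C). Setting ∂π_C/∂q_C = 0: 193 - 3q_C - (3/2)(q_X + q_J) = 0.
Xenon's first-order condition: 264 - 3q_X - (3/2)(q_C + q_J) = 0.
Juno's first-order condition: 209 - 3q_J - (3/2)(q_C + q_X) = 0.
Adding the 3 conditions: 666 − 3Q − 3Q = 0, i.e. Q = 111.
Back-substituting: q_C = (193 − 333/2)/(3/2) = 53/3, q_X = (264 − 333/2)/(3/2) = 65, q_J = (209 − 333/2)/(3/2) = 85/3.
Total output Q = 111, so price P = 310 - (3/2)·111 = 287/2.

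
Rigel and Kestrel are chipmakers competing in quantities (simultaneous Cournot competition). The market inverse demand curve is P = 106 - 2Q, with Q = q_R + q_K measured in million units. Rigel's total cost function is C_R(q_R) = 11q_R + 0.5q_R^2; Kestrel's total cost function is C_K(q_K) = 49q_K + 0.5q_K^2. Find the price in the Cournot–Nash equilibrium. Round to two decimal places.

62.57

Rigel's profit: π_R = (106 - 2Q)q_R - (11q_R + (1/2)q_R²). Setting ∂π_R/∂q_R = 0: 95 - 5q_R - 2(q_K) = 0.
Kestrel's profit: π_K = (106 - 2Q)q_K - (49q_K + (1/2)q_K²). Setting ∂π_K/∂q_K = 0: 57 - 5q_K - 2(q_R) = 0.
Rearranging gives the reaction functions q_R = (95 - 2q_K)/5 and q_K = (57 - 2q_R)/5.
Solving the pair: q_R = 361/21, q_K = 95/21.
Total output Q = 152/7, so price P = 106 - 2·(152/7) = 438/7.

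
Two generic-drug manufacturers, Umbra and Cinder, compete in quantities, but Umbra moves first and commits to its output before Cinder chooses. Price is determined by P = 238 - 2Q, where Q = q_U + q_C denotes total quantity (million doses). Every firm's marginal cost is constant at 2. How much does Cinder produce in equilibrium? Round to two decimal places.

29.50

The follower Cinder best-responds to any q_U: π_C = (238 - 2Q)q_C - 2q_C.
∂π_C/∂q_C = 236 - 2q_U - 4q_C = 0 gives the reaction function q_C = (236 - 2q_U)/4.
The leader anticipates this reaction. Substituting into P = 238 - 2Q gives P = 120 - q_U, so π_U = (120 - q_U)q_U - 2q_U.
Leader FOC: 118 - 2q_U = 0, so q_U = 59.
Then q_C = (236 - 2·59)/4 = 59/2.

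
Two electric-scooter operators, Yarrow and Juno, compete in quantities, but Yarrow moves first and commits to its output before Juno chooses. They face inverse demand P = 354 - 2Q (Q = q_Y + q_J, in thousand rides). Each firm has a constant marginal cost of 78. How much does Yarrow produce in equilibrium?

The follower Juno best-responds to any q_Y: π_J = (354 - 2Q)q_J - 78q_J.
∂π_J/∂q_J = 276 - 2q_Y - 4q_J = 0 gives the reaction function q_J = (276 - 2q_Y)/4.
Yarrow substitutes q_J(q_Y) into its own profit: π_Y = q_Y(354 - 2q_Y - (276 - 2q_Y)/2) - 78q_Y = (216 - q_Y)q_Y - 78q_Y.
The leader's first-order condition 138 - 2q_Y = 0 yields q_Y = 69.
Then q_J = (276 - 2·69)/4 = 69/2.

69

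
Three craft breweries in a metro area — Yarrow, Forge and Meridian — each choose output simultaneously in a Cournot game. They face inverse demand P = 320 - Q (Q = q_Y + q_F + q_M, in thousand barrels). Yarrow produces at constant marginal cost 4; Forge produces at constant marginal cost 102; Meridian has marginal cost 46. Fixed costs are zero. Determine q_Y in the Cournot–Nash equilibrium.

Yarrow's profit: π_Y = (320 - Q)q_Y - (4q_Y). Setting ∂π_Y/∂q_Y = 0: 316 - 2q_Y - (q_F + q_M) = 0.
Forge's profit: π_F = (320 - Q)q_F - (102q_F). Setting ∂π_F/∂q_F = 0: 218 - 2q_F - (q_Y + q_M) = 0.
Meridian's profit: π_M = (320 - Q)q_M - (46q_M). Setting ∂π_M/∂q_M = 0: 274 - 2q_M - (q_Y + q_F) = 0.
Adding the 3 conditions: 808 − 2Q − 2Q = 0, i.e. Q = 202.
Back-substituting: q_Y = (316 − 202) = 114, q_F = (218 − 202) = 16, q_M = (274 − 202) = 72.

114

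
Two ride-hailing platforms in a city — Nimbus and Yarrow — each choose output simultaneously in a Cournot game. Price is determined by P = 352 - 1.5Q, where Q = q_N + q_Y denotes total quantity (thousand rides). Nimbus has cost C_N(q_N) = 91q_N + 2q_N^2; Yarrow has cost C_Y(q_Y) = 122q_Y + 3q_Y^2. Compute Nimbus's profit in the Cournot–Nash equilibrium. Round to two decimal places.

3808.65

Nimbus's profit: π_N = (352 - 1.5Q)q_N - (91q_N + 2q_N²). Setting ∂π_N/∂q_N = 0: 261 - 7q_N - (3/2)(q_Y) = 0.
Yarrow's profit: π_Y = (352 - 1.5Q)q_Y - (122q_Y + 3q_Y²). Setting ∂π_Y/∂q_Y = 0: 230 - 9q_Y - (3/2)(q_N) = 0.
So q_N = (261 - (3/2)q_Y)/7 and q_Y = (230 - (3/2)q_N)/9.
Substituting one into the other gives q_N = 32.9877 and q_Y = 20.0576.
Price P = 352 - (3/2)·53.0453 = 272.4321.
Nimbus's profit: 272.4321·32.9877 - 91·32.9877 - 2·32.9877² = 3808.6487.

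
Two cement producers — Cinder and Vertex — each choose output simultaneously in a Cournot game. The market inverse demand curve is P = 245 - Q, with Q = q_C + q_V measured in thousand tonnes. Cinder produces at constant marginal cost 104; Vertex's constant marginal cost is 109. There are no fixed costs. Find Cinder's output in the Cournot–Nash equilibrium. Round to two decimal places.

48.67

Cinder's profit: π_C = (245 - Q)q_C - (104q_C). Setting ∂π_C/∂q_C = 0: 141 - 2q_C - (q_V) = 0.
Vertex's profit: π_V = (245 - Q)q_V - (109q_V). Setting ∂π_V/∂q_V = 0: 136 - 2q_V - (q_C) = 0.
Best responses: q_C = (141 - q_V)/2, q_V = (136 - q_C)/2.
Solving the pair: q_C = 146/3, q_V = 131/3.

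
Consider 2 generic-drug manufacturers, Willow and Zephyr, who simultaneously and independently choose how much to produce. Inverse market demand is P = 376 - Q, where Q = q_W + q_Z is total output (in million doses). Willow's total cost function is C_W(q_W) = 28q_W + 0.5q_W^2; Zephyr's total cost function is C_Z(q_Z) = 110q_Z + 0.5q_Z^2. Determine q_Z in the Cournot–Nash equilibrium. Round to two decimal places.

Willow's profit: π_W = (376 - Q)q_W - (28q_W + (1/2)q_W²). Setting ∂π_W/∂q_W = 0: 348 - 3q_W - (q_Z) = 0.
Zephyr's profit: π_Z = (376 - Q)q_Z - (110q_Z + (1/2)q_Z²). Setting ∂π_Z/∂q_Z = 0: 266 - 3q_Z - (q_W) = 0.
Best responses: q_W = (348 - q_Z)/3, q_Z = (266 - q_W)/3.
Solving the pair: q_W = 389/4, q_Z = 225/4.

56.25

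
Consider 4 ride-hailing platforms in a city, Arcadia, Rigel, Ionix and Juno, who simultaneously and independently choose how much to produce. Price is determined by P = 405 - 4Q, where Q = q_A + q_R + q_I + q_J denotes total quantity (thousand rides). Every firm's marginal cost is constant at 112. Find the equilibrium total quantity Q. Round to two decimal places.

Each firm earns π_i = (405 - 4Q)q_i - 112q_i.
Setting ∂π_i/∂q_i = 0 with rivals' quantities fixed: 293 - 8q_i - 4·Σ_{j≠i} q_j = 0.
By symmetry each firm produces the same amount; substituting Σ_{j≠i} q_j = 3q_i yields q_i = 293/20.
Total output Q = 293/20 + 293/20 + 293/20 + 293/20 = 293/5.

58.60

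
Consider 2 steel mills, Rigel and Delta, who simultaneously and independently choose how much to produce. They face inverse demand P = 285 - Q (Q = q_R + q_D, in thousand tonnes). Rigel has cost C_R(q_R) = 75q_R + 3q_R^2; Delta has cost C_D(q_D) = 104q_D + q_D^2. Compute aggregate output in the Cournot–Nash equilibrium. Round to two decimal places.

61.19

Rigel's profit: π_R = (285 - Q)q_R - (75q_R + 3q_R²). Setting ∂π_R/∂q_R = 0: 210 - 8q_R - (q_D) = 0.
Delta's profit: π_D = (285 - Q)q_D - (104q_D + q_D²). Setting ∂π_D/∂q_D = 0: 181 - 4q_D - (q_R) = 0.
So q_R = (210 - q_D)/8 and q_D = (181 - q_R)/4.
Substituting one into the other gives q_R = 659/31 and q_D = 1238/31.
Total output Q = 659/31 + 1238/31 = 1897/31.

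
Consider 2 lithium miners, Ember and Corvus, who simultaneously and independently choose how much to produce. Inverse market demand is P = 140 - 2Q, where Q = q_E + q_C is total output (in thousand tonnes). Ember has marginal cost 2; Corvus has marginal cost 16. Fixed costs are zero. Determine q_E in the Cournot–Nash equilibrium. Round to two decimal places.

25.33

Ember's profit: π_E = (140 - 2Q)q_E - (2q_E). Setting ∂π_E/∂q_E = 0: 138 - 4q_E - 2(q_C) = 0.
Corvus's first-order condition: 124 - 4q_C - 2(q_E) = 0.
So q_E = (138 - 2q_C)/4 and q_C = (124 - 2q_E)/4.
Substituting one into the other gives q_E = 76/3 and q_C = 55/3.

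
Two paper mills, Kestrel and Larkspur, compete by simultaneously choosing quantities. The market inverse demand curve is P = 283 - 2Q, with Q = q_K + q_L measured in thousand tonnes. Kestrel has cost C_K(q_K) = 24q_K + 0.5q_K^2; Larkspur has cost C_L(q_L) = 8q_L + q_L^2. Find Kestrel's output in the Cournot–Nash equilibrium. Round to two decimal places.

Kestrel's profit: π_K = (283 - 2Q)q_K - (24q_K + (1/2)q_K²). Setting ∂π_K/∂q_K = 0: 259 - 5q_K - 2(q_L) = 0.
Larkspur's profit: π_L = (283 - 2Q)q_L - (8q_L + q_L²). Setting ∂π_L/∂q_L = 0: 275 - 6q_L - 2(q_K) = 0.
Rearranging gives the reaction functions q_K = (259 - 2q_L)/5 and q_L = (275 - 2q_K)/6.
Solving the pair: q_K = 502/13, q_L = 857/26.

38.62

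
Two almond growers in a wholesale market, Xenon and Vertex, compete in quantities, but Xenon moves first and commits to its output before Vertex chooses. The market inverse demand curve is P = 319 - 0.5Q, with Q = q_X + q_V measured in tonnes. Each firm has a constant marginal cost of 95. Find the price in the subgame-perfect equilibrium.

The follower Vertex best-responds to any q_X: π_V = (319 - 0.5Q)q_V - 95q_V.
Follower FOC: 224 - (1/2)q_X - q_V = 0, so q_V(q_X) = (224 - (1/2)q_X).
The leader anticipates this reaction. Substituting into P = 319 - 0.5Q gives P = 207 - (1/4)q_X, so π_X = (207 - (1/4)q_X)q_X - 95q_X.
Leader FOC: 112 - (1/2)q_X = 0, so q_X = 224.
Then q_V = (224 - (1/2)·224) = 112.
Total output Q = 336, so price P = 319 - (1/2)·336 = 151.

151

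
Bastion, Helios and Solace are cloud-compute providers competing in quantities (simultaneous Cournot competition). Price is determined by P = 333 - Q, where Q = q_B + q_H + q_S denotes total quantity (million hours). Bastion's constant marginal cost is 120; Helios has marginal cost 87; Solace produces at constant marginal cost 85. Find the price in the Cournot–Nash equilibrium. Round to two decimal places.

156.25

Bastion's profit: π_B = (333 - Q)q_B - (120q_B). Setting ∂π_B/∂q_B = 0: 213 - 2q_B - (q_H + q_S) = 0.
Helios's first-order condition: 246 - 2q_H - (q_B + q_S) = 0.
Solace's first-order condition: 248 - 2q_S - (q_B + q_H) = 0.
Adding the 3 conditions: 707 − 2Q − 2Q = 0, i.e. Q = 707/4.
Back-substituting: q_B = (213 − 707/4) = 145/4, q_H = (246 − 707/4) = 277/4, q_S = (248 − 707/4) = 285/4.
Total output Q = 707/4, so price P = 333 - 707/4 = 625/4.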